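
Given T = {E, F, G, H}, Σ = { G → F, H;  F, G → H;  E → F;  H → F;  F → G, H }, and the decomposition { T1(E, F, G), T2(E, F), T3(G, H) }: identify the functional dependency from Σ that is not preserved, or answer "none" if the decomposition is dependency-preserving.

G → F, H: restricted closure across fragments reaches F, H.
F, G → H: restricted closure across fragments reaches H.
E → F lies within T1.
H → F: restricted closure across fragments reaches F.
F → G, H: restricted closure across fragments reaches G, H.
Every dependency is enforceable on the fragments, so the decomposition is dependency-preserving.

none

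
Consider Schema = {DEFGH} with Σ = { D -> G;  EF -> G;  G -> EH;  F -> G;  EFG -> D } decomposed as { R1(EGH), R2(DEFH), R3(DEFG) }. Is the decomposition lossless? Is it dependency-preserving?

Lossless test (chase): Rows 2 and 3 agree on D; apply D→G and equate their G entries. Rows 1 and 3 agree on G; apply G→EH and equate their EH entries. Row 2 is now all distinguished symbols — the join is lossless.
Dependency preservation: every FD's attributes lie within a single fragment, so each can be enforced locally — preserved.

lossless and dependency-preserving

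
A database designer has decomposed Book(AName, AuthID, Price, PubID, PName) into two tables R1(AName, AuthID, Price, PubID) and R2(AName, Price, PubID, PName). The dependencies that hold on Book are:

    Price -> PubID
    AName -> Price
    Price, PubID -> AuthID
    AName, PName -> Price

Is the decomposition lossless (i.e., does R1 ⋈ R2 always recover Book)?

Yes

Common attributes: R1 ∩ R2 = {AName, Price, PubID}.
Closure of {AName, Price, PubID}: Price, PubID → AuthID applies, adding AuthID. So (AName, Price, PubID)⁺ = {AName, AuthID, Price, PubID}.
This closure contains every attribute of R1, so R1 ∩ R2 → R1. The join is lossless.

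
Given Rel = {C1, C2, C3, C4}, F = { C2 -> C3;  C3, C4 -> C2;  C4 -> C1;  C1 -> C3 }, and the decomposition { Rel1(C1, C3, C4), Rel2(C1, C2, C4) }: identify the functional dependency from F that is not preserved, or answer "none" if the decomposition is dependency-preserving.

Check C2 → C3: no single fragment contains all of {C2, C3}, and the restricted closure of {C2} across the fragments never reaches {C3}.
C3, C4 → C2 is preserved.
C4 → C1 is preserved.
C1 → C3 is preserved.

C2 -> C3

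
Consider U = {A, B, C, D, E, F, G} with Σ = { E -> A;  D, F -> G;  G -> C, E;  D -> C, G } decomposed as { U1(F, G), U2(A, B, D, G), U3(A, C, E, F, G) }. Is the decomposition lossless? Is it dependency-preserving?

Lossless test (chase): Rows 1 and 2 agree on G; apply G→C, E and equate their C, E entries. Rows 1 and 3 agree on G; apply G→C, E and equate their C, E entries. Rows 1 and 2 agree on E; apply E→A and equate their A entries. No row becomes fully distinguished — the join is lossy.
Dependency preservation: D, F → G; D → C, G are not contained in any single fragment, but the restricted closure of each left-hand side across the fragments still reaches the right-hand side; the remaining FDs each lie inside some fragment. All dependencies are preserved.

lossy but dependency-preserving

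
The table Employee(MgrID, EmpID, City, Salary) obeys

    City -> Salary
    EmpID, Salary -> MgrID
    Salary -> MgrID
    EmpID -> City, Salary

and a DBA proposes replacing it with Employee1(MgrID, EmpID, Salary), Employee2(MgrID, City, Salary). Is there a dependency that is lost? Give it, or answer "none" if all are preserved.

EmpID -> City, Salary

Check EmpID → City, Salary: no single fragment contains all of {EmpID, City, Salary}, and the restricted closure of {EmpID} across the fragments never reaches {City, Salary}.
City → Salary is preserved.
EmpID, Salary → MgrID is preserved.
Salary → MgrID is preserved.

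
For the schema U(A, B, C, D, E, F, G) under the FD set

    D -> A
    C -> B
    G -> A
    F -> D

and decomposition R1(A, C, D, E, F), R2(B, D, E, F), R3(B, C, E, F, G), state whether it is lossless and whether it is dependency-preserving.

lossless but not dependency-preserving

Lossless test (chase): Rows 1 and 2 agree on D; apply D→A and equate their A entries. Rows 1 and 3 agree on C; apply C→B and equate their B entries. Rows 1 and 3 agree on F; apply F→D and equate their D entries. Rows 1 and 3 agree on D; apply D→A and equate their A entries. Row 3 is now all distinguished symbols — the join is lossless.
Dependency preservation: the restricted closure of {G} across the fragments never reaches {A}, so G → A cannot be enforced without a join — not preserved.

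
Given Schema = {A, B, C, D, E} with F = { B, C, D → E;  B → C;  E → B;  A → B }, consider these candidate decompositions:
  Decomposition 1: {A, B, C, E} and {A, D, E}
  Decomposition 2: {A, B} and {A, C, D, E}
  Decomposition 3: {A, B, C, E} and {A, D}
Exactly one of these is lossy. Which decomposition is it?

Decomposition 1: common = {A, E}, closure = {A, B, C, E} → lossless.
Decomposition 2: common = {A}, closure = {A, B, C} → lossless.
Decomposition 3: common = {A}, closure = {A, B, C} → lossy.

Decomposition 3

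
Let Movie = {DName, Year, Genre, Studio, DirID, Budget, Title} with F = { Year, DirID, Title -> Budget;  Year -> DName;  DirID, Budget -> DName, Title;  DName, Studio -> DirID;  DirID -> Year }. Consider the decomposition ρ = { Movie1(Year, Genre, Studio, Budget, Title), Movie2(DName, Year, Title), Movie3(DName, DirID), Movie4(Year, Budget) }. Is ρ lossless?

No

Chase test. Columns are DName, Year, Genre, Studio, DirID, Budget, Title; row i has aⱼ where attribute j ∈ Moviei, else bᵢⱼ.
Initial tableau (one row per fragment):
  row 1: b11 a2 a3 a4 b15 a6 a7
  row 2: a1 a2 b23 b24 b25 b26 a7
  row 3: a1 b32 b33 b34 a5 b36 b37
  row 4: b41 a2 b43 b44 b45 a6 b47
Rows 1 and 2 agree on Year; apply Year→DName and equate their DName entries.
Rows 1 and 4 agree on Year; apply Year→DName and equate their DName entries.
No row becomes fully distinguished — the join is lossy.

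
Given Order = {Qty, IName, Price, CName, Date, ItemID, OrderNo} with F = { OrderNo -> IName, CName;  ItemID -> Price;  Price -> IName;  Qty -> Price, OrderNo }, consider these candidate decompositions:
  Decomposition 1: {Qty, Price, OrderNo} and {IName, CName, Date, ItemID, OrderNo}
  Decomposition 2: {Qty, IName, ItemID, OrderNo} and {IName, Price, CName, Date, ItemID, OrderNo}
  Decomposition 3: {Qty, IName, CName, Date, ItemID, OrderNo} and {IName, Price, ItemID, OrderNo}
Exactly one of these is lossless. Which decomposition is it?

Decomposition 3

Decomposition 1: common = {OrderNo}, closure = {IName, CName, OrderNo} → lossy.
Decomposition 2: common = {IName, ItemID, OrderNo}, closure = {IName, Price, CName, ItemID, OrderNo} → lossy.
Decomposition 3: common = {IName, ItemID, OrderNo}, closure = {IName, Price, CName, ItemID, OrderNo} → lossless.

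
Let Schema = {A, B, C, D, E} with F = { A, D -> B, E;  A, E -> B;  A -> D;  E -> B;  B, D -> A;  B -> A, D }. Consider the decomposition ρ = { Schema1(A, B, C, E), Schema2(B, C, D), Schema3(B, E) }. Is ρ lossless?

Chase test. Columns are A, B, C, D, E; row i has aⱼ where attribute j ∈ Schemai, else bᵢⱼ.
Initial tableau (one row per fragment):
  row 1: a1 a2 a3 b14 a5
  row 2: b21 a2 a3 a4 b25
  row 3: b31 a2 b33 b34 a5
Rows 1 and 2 agree on B; apply B→A, D and equate their A, D entries.
Rows 1 and 3 agree on B; apply B→A, D and equate their A, D entries.
Rows 1 and 2 agree on A, D; apply A, D→B, E and equate their B, E entries.
Row 1 is now all distinguished symbols — the join is lossless.

Yes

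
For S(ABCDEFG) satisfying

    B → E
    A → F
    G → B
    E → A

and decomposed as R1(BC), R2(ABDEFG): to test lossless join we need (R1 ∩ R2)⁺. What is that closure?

R1 ∩ R2 = {B}.
B → E applies, adding E
E → A applies, adding A
A → F applies, adding F
Closure: {ABEF}.

ABEF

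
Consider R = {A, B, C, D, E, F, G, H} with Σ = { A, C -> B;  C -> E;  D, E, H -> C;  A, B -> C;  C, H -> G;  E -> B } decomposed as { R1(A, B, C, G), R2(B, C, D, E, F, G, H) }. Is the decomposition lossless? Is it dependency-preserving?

Lossless test: (B, C, G)⁺ = {B, C, E, G}, which is a superkey of neither fragment — lossy.
Dependency preservation: every FD's attributes lie within a single fragment, so each can be enforced locally — preserved.

lossy but dependency-preserving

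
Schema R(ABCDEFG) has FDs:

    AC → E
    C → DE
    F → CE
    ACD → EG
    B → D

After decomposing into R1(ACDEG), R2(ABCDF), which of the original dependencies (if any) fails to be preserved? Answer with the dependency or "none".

AC → E lies within R1.
C → DE lies within R1.
F → CE: restricted closure across fragments reaches CE.
ACD → EG lies within R1.
B → D lies within R2.
Every dependency is enforceable on the fragments, so the decomposition is dependency-preserving.

none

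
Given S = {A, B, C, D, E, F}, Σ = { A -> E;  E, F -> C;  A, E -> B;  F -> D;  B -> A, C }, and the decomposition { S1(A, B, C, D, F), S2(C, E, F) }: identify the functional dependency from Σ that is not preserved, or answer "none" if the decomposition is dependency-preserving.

Check A → E: no single fragment contains all of {A, E}, and the restricted closure of {A} across the fragments never reaches {E}.
E, F → C is preserved.
A, E → B is preserved.
F → D is preserved.
B → A, C is preserved.

A -> E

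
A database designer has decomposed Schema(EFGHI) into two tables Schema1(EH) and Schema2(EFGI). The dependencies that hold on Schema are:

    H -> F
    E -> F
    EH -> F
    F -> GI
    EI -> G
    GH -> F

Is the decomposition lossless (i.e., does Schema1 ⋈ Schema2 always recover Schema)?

Yes

Common attributes: Schema1 ∩ Schema2 = {E}.
Closure of {E}: E → F applies, adding F; F → GI applies, adding GI. So (E)⁺ = {EFGI}.
This closure contains every attribute of Schema2, so Schema1 ∩ Schema2 → Schema2. The join is lossless.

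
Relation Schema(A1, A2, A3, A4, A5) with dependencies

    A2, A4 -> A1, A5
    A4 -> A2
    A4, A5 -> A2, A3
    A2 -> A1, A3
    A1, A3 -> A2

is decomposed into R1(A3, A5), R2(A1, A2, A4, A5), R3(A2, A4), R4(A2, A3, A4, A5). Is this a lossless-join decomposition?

Chase test. Columns are A1, A2, A3, A4, A5; row i has aⱼ where attribute j ∈ Ri, else bᵢⱼ.
Initial tableau (one row per fragment):
  row 1: b11 b12 a3 b14 a5
  row 2: a1 a2 b23 a4 a5
  row 3: b31 a2 b33 a4 b35
  row 4: b41 a2 a3 a4 a5
Rows 2 and 3 agree on A2, A4; apply A2, A4→A1, A5 and equate their A1, A5 entries.
Rows 2 and 4 agree on A2, A4; apply A2, A4→A1, A5 and equate their A1, A5 entries.
Rows 2 and 3 agree on A4, A5; apply A4, A5→A2, A3 and equate their A2, A3 entries.
Rows 2 and 4 agree on A4, A5; apply A4, A5→A2, A3 and equate their A2, A3 entries.
Row 2 is now all distinguished symbols — the join is lossless.

Yes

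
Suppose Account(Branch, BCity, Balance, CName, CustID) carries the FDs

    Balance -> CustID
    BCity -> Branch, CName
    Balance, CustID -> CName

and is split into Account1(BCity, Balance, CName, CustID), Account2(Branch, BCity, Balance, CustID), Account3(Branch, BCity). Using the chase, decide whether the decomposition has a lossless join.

Yes

Chase test. Columns are Branch, BCity, Balance, CName, CustID; row i has aⱼ where attribute j ∈ Accounti, else bᵢⱼ.
Initial tableau (one row per fragment):
  row 1: b11 a2 a3 a4 a5
  row 2: a1 a2 a3 b24 a5
  row 3: a1 a2 b33 b34 b35
Rows 1 and 2 agree on BCity; apply BCity→Branch, CName and equate their Branch, CName entries.
Rows 1 and 3 agree on BCity; apply BCity→Branch, CName and equate their Branch, CName entries.
Row 1 is now all distinguished symbols — the join is lossless.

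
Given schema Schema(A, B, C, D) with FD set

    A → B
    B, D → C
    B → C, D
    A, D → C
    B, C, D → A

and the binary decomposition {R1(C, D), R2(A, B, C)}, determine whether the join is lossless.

Common attributes: R1 ∩ R2 = {C}.
No dependency enlarges {C}, so (C)⁺ = {C}.
The closure contains neither all of R1 = {C, D} nor all of R2 = {A, B, C}, so the common attributes are not a superkey of either fragment. The join is lossy.

No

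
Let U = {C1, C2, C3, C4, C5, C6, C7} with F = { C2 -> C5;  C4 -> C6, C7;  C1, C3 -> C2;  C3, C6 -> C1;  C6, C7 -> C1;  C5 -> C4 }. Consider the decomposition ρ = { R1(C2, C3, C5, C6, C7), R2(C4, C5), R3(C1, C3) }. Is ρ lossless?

No

Chase test. Columns are C1, C2, C3, C4, C5, C6, C7; row i has aⱼ where attribute j ∈ Ri, else bᵢⱼ.
Initial tableau (one row per fragment):
  row 1: b11 a2 a3 b14 a5 a6 a7
  row 2: b21 b22 b23 a4 a5 b26 b27
  row 3: a1 b32 a3 b34 b35 b36 b37
Rows 1 and 2 agree on C5; apply C5→C4 and equate their C4 entries.
Rows 1 and 2 agree on C4; apply C4→C6, C7 and equate their C6, C7 entries.
Rows 1 and 2 agree on C6, C7; apply C6, C7→C1 and equate their C1 entries.
No row becomes fully distinguished — the join is lossy.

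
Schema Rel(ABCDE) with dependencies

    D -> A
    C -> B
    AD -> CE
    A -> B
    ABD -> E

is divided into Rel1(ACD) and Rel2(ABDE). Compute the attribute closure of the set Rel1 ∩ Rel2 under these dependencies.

Rel1 ∩ Rel2 = {AD}.
AD → CE applies, adding CE
A → B applies, adding B
Closure: {ABCDE}.

ABCDE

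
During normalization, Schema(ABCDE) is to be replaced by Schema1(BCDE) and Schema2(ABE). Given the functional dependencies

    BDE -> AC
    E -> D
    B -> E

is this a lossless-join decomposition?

Yes

Common attributes: Schema1 ∩ Schema2 = {BE}.
Closure of {BE}: E → D applies, adding D; BDE → AC applies, adding AC. So (BE)⁺ = {ABCDE}.
This closure contains every attribute of Schema1, so Schema1 ∩ Schema2 → Schema1. The join is lossless.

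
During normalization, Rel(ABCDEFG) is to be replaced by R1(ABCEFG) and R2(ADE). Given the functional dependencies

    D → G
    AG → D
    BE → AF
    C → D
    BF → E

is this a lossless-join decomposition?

No

Common attributes: R1 ∩ R2 = {AE}.
No dependency enlarges {AE}, so (AE)⁺ = {AE}.
The closure contains neither all of R1 = {ABCEFG} nor all of R2 = {ADE}, so the common attributes are not a superkey of either fragment. The join is lossy.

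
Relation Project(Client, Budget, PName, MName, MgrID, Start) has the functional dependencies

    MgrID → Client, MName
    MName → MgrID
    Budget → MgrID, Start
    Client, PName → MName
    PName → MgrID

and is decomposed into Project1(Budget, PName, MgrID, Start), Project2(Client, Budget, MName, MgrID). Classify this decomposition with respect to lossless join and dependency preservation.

Lossless test: (Budget, MgrID)⁺ = {Client, Budget, MName, MgrID, Start}, which contains all of one fragment — lossless.
Dependency preservation: Client, PName → MName is not contained in any single fragment, but the restricted closure of its left-hand side across the fragments still reaches the right-hand side; the remaining FDs each lie inside some fragment. All dependencies are preserved.

lossless and dependency-preserving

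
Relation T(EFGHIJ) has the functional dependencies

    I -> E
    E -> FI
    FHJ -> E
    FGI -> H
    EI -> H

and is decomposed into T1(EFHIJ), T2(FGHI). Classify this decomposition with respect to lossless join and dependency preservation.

Lossless test: (FHI)⁺ = {EFHI}, which is a superkey of neither fragment — lossy.
Dependency preservation: every FD's attributes lie within a single fragment, so each can be enforced locally — preserved.

lossy but dependency-preserving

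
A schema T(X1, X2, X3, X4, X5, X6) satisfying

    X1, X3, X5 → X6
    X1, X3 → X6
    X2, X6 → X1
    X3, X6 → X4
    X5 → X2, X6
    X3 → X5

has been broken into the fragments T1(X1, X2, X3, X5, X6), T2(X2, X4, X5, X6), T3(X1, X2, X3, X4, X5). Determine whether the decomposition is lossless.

Yes

Chase test. Columns are X1, X2, X3, X4, X5, X6; row i has aⱼ where attribute j ∈ Ti, else bᵢⱼ.
Initial tableau (one row per fragment):
  row 1: a1 a2 a3 b14 a5 a6
  row 2: b21 a2 b23 a4 a5 a6
  row 3: a1 a2 a3 a4 a5 b36
Rows 1 and 3 agree on X1, X3, X5; apply X1, X3, X5→X6 and equate their X6 entries.
Rows 1 and 2 agree on X2, X6; apply X2, X6→X1 and equate their X1 entries.
Rows 1 and 3 agree on X3, X6; apply X3, X6→X4 and equate their X4 entries.
Row 1 is now all distinguished symbols — the join is lossless.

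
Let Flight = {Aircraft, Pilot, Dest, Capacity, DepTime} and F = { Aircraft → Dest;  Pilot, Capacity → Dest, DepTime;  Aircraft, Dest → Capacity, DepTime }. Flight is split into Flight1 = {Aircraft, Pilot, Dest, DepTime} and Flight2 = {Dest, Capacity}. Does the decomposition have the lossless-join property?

Common attributes: Flight1 ∩ Flight2 = {Dest}.
No dependency enlarges {Dest}, so (Dest)⁺ = {Dest}.
The closure contains neither all of Flight1 = {Aircraft, Pilot, Dest, DepTime} nor all of Flight2 = {Dest, Capacity}, so the common attributes are not a superkey of either fragment. The join is lossy.

No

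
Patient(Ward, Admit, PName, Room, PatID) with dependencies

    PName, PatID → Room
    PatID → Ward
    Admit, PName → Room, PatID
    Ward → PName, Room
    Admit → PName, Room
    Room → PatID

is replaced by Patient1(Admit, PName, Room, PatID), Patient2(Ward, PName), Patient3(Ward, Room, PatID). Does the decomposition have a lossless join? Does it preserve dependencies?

lossless and dependency-preserving

Lossless test (chase): Rows 1 and 3 agree on PatID; apply PatID→Ward and equate their Ward entries. Rows 1 and 2 agree on Ward; apply Ward→PName, Room and equate their PName, Room entries. Rows 1 and 3 agree on Ward; apply Ward→PName, Room and equate their PName, Room entries. Rows 1 and 2 agree on Room; apply Room→PatID and equate their PatID entries. Row 1 is now all distinguished symbols — the join is lossless.
Dependency preservation: Ward → PName, Room is not contained in any single fragment, but the restricted closure of its left-hand side across the fragments still reaches the right-hand side; the remaining FDs each lie inside some fragment. All dependencies are preserved.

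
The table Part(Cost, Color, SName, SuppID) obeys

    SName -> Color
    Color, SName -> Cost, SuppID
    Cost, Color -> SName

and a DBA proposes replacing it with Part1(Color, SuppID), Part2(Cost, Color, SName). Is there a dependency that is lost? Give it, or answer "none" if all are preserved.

Color, SName -> Cost, SuppID

Check Color, SName → Cost, SuppID: no single fragment contains all of {Cost, Color, SName, SuppID}, and the restricted closure of {Color, SName} across the fragments never reaches {Cost, SuppID}.
SName → Color is preserved.
Cost, Color → SName is preserved.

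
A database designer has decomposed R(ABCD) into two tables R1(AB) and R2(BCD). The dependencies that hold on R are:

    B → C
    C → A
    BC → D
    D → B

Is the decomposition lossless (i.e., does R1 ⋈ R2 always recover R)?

Yes

Common attributes: R1 ∩ R2 = {B}.
Closure of {B}: B → C applies, adding C; C → A applies, adding A; BC → D applies, adding D. So (B)⁺ = {ABCD}.
This closure contains every attribute of R1, so R1 ∩ R2 → R1. The join is lossless.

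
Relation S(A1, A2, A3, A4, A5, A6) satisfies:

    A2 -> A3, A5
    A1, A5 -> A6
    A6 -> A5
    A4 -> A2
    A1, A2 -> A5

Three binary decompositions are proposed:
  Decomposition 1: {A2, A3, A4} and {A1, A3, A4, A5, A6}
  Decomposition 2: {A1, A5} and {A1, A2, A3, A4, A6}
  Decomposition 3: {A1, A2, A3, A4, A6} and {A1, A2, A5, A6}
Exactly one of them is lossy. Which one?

Decomposition 2

Decomposition 1: common = {A3, A4}, closure = {A2, A3, A4, A5} → lossless.
Decomposition 2: common = {A1}, closure = {A1} → lossy.
Decomposition 3: common = {A1, A2, A6}, closure = {A1, A2, A3, A5, A6} → lossless.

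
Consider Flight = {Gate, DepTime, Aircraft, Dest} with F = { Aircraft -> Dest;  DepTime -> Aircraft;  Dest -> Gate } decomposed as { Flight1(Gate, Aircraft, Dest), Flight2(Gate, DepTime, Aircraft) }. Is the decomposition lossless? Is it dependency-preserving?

Lossless test: (Gate, Aircraft)⁺ = {Gate, Aircraft, Dest}, which contains all of one fragment — lossless.
Dependency preservation: every FD's attributes lie within a single fragment, so each can be enforced locally — preserved.

lossless and dependency-preserving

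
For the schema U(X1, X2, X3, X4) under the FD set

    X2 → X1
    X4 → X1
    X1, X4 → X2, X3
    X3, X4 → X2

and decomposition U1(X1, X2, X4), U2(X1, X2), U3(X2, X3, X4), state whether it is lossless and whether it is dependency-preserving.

lossless and dependency-preserving

Lossless test (chase): Rows 1 and 3 agree on X2; apply X2→X1 and equate their X1 entries. Rows 1 and 3 agree on X1, X4; apply X1, X4→X2, X3 and equate their X2, X3 entries. Row 1 is now all distinguished symbols — the join is lossless.
Dependency preservation: X1, X4 → X2, X3 is not contained in any single fragment, but the restricted closure of its left-hand side across the fragments still reaches the right-hand side; the remaining FDs each lie inside some fragment. All dependencies are preserved.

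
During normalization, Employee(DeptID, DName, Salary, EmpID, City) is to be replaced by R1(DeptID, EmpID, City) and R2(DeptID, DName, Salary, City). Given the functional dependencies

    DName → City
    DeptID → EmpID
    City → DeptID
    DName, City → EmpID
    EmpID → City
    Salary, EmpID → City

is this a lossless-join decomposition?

Yes

Common attributes: R1 ∩ R2 = {DeptID, City}.
Closure of {DeptID, City}: DeptID → EmpID applies, adding EmpID. So (DeptID, City)⁺ = {DeptID, EmpID, City}.
This closure contains every attribute of R1, so R1 ∩ R2 → R1. The join is lossless.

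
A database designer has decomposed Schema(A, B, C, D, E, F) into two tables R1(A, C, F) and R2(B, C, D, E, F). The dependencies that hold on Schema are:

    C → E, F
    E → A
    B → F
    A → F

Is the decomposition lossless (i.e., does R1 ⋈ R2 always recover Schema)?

Common attributes: R1 ∩ R2 = {C, F}.
Closure of {C, F}: C → E, F applies, adding E; E → A applies, adding A. So (C, F)⁺ = {A, C, E, F}.
This closure contains every attribute of R1, so R1 ∩ R2 → R1. The join is lossless.

Yes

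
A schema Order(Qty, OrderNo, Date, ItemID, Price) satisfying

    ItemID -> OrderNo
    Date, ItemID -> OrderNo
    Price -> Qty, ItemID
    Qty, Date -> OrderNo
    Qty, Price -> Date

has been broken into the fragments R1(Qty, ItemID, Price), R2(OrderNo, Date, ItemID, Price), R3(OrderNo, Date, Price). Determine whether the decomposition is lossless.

Yes

Chase test. Columns are Qty, OrderNo, Date, ItemID, Price; row i has aⱼ where attribute j ∈ Ri, else bᵢⱼ.
Initial tableau (one row per fragment):
  row 1: a1 b12 b13 a4 a5
  row 2: b21 a2 a3 a4 a5
  row 3: b31 a2 a3 b34 a5
Rows 1 and 2 agree on ItemID; apply ItemID→OrderNo and equate their OrderNo entries.
Rows 1 and 2 agree on Price; apply Price→Qty, ItemID and equate their Qty, ItemID entries.
Rows 1 and 3 agree on Price; apply Price→Qty, ItemID and equate their Qty, ItemID entries.
Rows 1 and 2 agree on Qty, Price; apply Qty, Price→Date and equate their Date entries.
Row 1 is now all distinguished symbols — the join is lossless.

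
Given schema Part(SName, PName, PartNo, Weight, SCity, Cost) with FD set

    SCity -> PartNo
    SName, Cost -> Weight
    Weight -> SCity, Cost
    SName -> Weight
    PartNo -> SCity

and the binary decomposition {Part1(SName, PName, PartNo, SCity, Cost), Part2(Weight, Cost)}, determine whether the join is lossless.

Common attributes: Part1 ∩ Part2 = {Cost}.
No dependency enlarges {Cost}, so (Cost)⁺ = {Cost}.
The closure contains neither all of Part1 = {SName, PName, PartNo, SCity, Cost} nor all of Part2 = {Weight, Cost}, so the common attributes are not a superkey of either fragment. The join is lossy.

No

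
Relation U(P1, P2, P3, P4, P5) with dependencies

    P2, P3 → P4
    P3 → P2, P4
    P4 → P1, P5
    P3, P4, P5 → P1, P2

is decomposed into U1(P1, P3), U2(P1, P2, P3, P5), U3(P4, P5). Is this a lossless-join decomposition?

No

Chase test. Columns are P1, P2, P3, P4, P5; row i has aⱼ where attribute j ∈ Ui, else bᵢⱼ.
Initial tableau (one row per fragment):
  row 1: a1 b12 a3 b14 b15
  row 2: a1 a2 a3 b24 a5
  row 3: b31 b32 b33 a4 a5
Rows 1 and 2 agree on P3; apply P3→P2, P4 and equate their P2, P4 entries.
Rows 1 and 2 agree on P4; apply P4→P1, P5 and equate their P1, P5 entries.
No row becomes fully distinguished — the join is lossy.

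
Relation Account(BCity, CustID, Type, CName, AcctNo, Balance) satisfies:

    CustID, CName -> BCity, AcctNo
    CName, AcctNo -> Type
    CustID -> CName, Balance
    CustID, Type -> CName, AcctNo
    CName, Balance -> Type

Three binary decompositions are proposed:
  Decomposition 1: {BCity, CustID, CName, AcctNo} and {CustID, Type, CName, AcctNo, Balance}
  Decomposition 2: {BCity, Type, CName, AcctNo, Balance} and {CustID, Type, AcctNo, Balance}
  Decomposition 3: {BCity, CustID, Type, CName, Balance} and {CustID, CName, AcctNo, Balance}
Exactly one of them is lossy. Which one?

Decomposition 1: common = {CustID, CName, AcctNo}, closure = {BCity, CustID, Type, CName, AcctNo, Balance} → lossless.
Decomposition 2: common = {Type, AcctNo, Balance}, closure = {Type, AcctNo, Balance} → lossy.
Decomposition 3: common = {CustID, CName, Balance}, closure = {BCity, CustID, Type, CName, AcctNo, Balance} → lossless.

Decomposition 2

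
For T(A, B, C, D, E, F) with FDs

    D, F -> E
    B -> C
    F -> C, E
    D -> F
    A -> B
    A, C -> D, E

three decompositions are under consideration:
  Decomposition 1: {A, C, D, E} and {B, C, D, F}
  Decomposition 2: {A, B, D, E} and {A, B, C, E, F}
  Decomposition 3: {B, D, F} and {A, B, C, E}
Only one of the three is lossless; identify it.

Decomposition 2

Decomposition 1: common = {C, D}, closure = {C, D, E, F} → lossy.
Decomposition 2: common = {A, B, E}, closure = {A, B, C, D, E, F} → lossless.
Decomposition 3: common = {B}, closure = {B, C} → lossy.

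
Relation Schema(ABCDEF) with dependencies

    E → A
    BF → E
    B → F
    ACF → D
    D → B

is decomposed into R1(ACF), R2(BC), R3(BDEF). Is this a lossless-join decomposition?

No

Chase test. Columns are ABCDEF; row i has aⱼ where attribute j ∈ Ri, else bᵢⱼ.
Initial tableau (one row per fragment):
  row 1: a1 b12 a3 b14 b15 a6
  row 2: b21 a2 a3 b24 b25 b26
  row 3: b31 a2 b33 a4 a5 a6
Rows 2 and 3 agree on B; apply B→F and equate their F entries.
Rows 2 and 3 agree on BF; apply BF→E and equate their E entries.
Rows 2 and 3 agree on E; apply E→A and equate their A entries.
No row becomes fully distinguished — the join is lossy.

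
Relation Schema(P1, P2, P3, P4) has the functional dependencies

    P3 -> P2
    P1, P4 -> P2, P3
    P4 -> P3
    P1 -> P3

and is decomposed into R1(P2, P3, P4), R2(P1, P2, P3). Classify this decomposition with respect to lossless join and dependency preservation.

Lossless test: (P2, P3)⁺ = {P2, P3}, which is a superkey of neither fragment — lossy.
Dependency preservation: P1, P4 → P2, P3 is not contained in any single fragment, but the restricted closure of its left-hand side across the fragments still reaches the right-hand side; the remaining FDs each lie inside some fragment. All dependencies are preserved.

lossy but dependency-preserving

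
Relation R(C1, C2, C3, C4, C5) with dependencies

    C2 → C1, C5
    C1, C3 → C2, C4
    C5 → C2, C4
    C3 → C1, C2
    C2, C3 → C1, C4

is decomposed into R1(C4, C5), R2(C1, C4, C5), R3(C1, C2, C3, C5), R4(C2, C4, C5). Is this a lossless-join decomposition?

Yes

Chase test. Columns are C1, C2, C3, C4, C5; row i has aⱼ where attribute j ∈ Ri, else bᵢⱼ.
Initial tableau (one row per fragment):
  row 1: b11 b12 b13 a4 a5
  row 2: a1 b22 b23 a4 a5
  row 3: a1 a2 a3 b34 a5
  row 4: b41 a2 b43 a4 a5
Rows 3 and 4 agree on C2; apply C2→C1, C5 and equate their C1, C5 entries.
Rows 1 and 2 agree on C5; apply C5→C2, C4 and equate their C2, C4 entries.
Rows 1 and 3 agree on C5; apply C5→C2, C4 and equate their C2, C4 entries.
Rows 1 and 2 agree on C2; apply C2→C1, C5 and equate their C1, C5 entries.
Row 3 is now all distinguished symbols — the join is lossless.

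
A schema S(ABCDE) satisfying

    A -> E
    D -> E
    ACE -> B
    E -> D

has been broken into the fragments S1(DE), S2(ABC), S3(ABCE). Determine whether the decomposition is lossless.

Yes

Chase test. Columns are ABCDE; row i has aⱼ where attribute j ∈ Si, else bᵢⱼ.
Initial tableau (one row per fragment):
  row 1: b11 b12 b13 a4 a5
  row 2: a1 a2 a3 b24 b25
  row 3: a1 a2 a3 b34 a5
Rows 2 and 3 agree on A; apply A→E and equate their E entries.
Rows 1 and 2 agree on E; apply E→D and equate their D entries.
Rows 1 and 3 agree on E; apply E→D and equate their D entries.
Row 2 is now all distinguished symbols — the join is lossless.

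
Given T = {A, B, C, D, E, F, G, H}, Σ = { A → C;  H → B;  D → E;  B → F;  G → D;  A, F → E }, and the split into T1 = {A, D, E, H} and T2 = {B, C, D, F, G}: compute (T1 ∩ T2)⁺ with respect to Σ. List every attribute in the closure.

D, E

T1 ∩ T2 = {D}.
D → E applies, adding E
Closure: {D, E}.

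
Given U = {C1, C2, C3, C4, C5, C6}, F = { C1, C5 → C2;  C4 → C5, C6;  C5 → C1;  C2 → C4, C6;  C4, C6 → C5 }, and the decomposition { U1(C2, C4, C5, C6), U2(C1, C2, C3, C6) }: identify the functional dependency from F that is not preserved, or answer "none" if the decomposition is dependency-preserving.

none

C1, C5 → C2: restricted closure across fragments reaches C2.
C4 → C5, C6 lies within U1.
C5 → C1: restricted closure across fragments reaches C1.
C2 → C4, C6 lies within U1.
C4, C6 → C5 lies within U1.
Every dependency is enforceable on the fragments, so the decomposition is dependency-preserving.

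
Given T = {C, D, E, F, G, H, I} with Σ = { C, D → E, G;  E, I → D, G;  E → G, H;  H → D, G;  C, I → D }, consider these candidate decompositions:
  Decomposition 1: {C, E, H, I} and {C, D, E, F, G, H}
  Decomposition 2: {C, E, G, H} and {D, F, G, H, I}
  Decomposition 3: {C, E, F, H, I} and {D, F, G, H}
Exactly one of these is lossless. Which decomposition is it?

Decomposition 3

Decomposition 1: common = {C, E, H}, closure = {C, D, E, G, H} → lossy.
Decomposition 2: common = {G, H}, closure = {D, G, H} → lossy.
Decomposition 3: common = {F, H}, closure = {D, F, G, H} → lossless.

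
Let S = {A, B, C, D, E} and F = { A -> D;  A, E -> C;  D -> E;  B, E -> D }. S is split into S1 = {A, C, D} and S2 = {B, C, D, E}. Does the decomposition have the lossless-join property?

No

Common attributes: S1 ∩ S2 = {C, D}.
Closure of {C, D}: D → E applies, adding E. So (C, D)⁺ = {C, D, E}.
The closure contains neither all of S1 = {A, C, D} nor all of S2 = {B, C, D, E}, so the common attributes are not a superkey of either fragment. The join is lossy.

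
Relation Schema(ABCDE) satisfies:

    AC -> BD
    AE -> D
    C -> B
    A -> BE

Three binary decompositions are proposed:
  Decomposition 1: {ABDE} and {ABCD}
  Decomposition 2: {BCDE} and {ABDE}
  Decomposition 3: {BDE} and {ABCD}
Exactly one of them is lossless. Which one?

Decomposition 1: common = {ABD}, closure = {ABDE} → lossless.
Decomposition 2: common = {BDE}, closure = {BDE} → lossy.
Decomposition 3: common = {BD}, closure = {BD} → lossy.

Decomposition 1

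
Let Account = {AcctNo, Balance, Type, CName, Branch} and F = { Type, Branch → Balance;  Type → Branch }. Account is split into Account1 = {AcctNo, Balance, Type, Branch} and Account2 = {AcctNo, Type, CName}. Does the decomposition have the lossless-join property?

Common attributes: Account1 ∩ Account2 = {AcctNo, Type}.
Closure of {AcctNo, Type}: Type → Branch applies, adding Branch; Type, Branch → Balance applies, adding Balance. So (AcctNo, Type)⁺ = {AcctNo, Balance, Type, Branch}.
This closure contains every attribute of Account1, so Account1 ∩ Account2 → Account1. The join is lossless.

Yes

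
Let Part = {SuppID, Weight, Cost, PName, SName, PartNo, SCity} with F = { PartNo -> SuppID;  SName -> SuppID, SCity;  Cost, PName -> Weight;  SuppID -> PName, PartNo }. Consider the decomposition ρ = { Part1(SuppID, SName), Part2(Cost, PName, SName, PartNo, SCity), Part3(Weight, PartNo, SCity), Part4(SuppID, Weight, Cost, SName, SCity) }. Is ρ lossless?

Chase test. Columns are SuppID, Weight, Cost, PName, SName, PartNo, SCity; row i has aⱼ where attribute j ∈ Parti, else bᵢⱼ.
Initial tableau (one row per fragment):
  row 1: a1 b12 b13 b14 a5 b16 b17
  row 2: b21 b22 a3 a4 a5 a6 a7
  row 3: b31 a2 b33 b34 b35 a6 a7
  row 4: a1 a2 a3 b44 a5 b46 a7
Rows 2 and 3 agree on PartNo; apply PartNo→SuppID and equate their SuppID entries.
Rows 1 and 2 agree on SName; apply SName→SuppID, SCity and equate their SuppID, SCity entries.
Rows 1 and 2 agree on SuppID; apply SuppID→PName, PartNo and equate their PName, PartNo entries.
Rows 1 and 3 agree on SuppID; apply SuppID→PName, PartNo and equate their PName, PartNo entries.
Rows 1 and 4 agree on SuppID; apply SuppID→PName, PartNo and equate their PName, PartNo entries.
Rows 2 and 4 agree on Cost, PName; apply Cost, PName→Weight and equate their Weight entries.
Row 2 is now all distinguished symbols — the join is lossless.

Yes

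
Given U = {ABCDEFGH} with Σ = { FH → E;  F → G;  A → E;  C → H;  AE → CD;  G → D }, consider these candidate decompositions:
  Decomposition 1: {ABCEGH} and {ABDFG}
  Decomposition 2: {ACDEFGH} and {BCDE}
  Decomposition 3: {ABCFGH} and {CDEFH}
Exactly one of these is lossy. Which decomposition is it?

Decomposition 1: common = {ABG}, closure = {ABCDEGH} → lossless.
Decomposition 2: common = {CDE}, closure = {CDEH} → lossy.
Decomposition 3: common = {CFH}, closure = {CDEFGH} → lossless.

Decomposition 2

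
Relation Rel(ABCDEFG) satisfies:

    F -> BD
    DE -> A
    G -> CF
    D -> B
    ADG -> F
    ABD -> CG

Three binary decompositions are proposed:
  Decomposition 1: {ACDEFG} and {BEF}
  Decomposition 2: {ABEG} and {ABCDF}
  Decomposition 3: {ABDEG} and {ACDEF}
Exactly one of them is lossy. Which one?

Decomposition 2

Decomposition 1: common = {EF}, closure = {ABCDEFG} → lossless.
Decomposition 2: common = {AB}, closure = {AB} → lossy.
Decomposition 3: common = {ADE}, closure = {ABCDEFG} → lossless.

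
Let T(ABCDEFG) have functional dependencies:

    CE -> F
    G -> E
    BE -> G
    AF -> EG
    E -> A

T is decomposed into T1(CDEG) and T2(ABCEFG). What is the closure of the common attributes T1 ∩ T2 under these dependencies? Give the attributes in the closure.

T1 ∩ T2 = {CEG}.
CE → F applies, adding F
E → A applies, adding A
Closure: {ACEFG}.

ACEFG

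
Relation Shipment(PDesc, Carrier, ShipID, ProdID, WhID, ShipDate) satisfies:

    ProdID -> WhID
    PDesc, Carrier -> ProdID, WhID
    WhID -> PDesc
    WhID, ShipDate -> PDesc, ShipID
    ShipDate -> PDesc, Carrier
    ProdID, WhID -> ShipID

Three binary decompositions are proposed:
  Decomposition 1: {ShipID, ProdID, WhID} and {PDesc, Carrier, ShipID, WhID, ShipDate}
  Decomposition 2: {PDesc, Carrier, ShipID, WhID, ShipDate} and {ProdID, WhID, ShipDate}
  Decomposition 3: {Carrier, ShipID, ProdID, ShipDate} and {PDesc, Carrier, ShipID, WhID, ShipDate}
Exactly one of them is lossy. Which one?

Decomposition 1: common = {ShipID, WhID}, closure = {PDesc, ShipID, WhID} → lossy.
Decomposition 2: common = {WhID, ShipDate}, closure = {PDesc, Carrier, ShipID, ProdID, WhID, ShipDate} → lossless.
Decomposition 3: common = {Carrier, ShipID, ShipDate}, closure = {PDesc, Carrier, ShipID, ProdID, WhID, ShipDate} → lossless.

Decomposition 1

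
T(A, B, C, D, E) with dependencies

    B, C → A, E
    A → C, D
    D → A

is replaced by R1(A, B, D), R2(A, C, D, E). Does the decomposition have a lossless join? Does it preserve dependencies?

lossy and not dependency-preserving

Lossless test: (A, D)⁺ = {A, C, D}, which is a superkey of neither fragment — lossy.
Dependency preservation: the restricted closure of {B, C} across the fragments never reaches {A, E}, so B, C → A, E cannot be enforced without a join — not preserved.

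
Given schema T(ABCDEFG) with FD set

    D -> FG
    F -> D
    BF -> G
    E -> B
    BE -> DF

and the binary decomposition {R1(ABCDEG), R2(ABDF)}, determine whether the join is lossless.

Yes

Common attributes: R1 ∩ R2 = {ABD}.
Closure of {ABD}: D → FG applies, adding FG. So (ABD)⁺ = {ABDFG}.
This closure contains every attribute of R2, so R1 ∩ R2 → R2. The join is lossless.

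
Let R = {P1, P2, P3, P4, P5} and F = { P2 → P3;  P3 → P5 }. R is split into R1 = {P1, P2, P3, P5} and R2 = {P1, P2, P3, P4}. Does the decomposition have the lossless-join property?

Yes

Common attributes: R1 ∩ R2 = {P1, P2, P3}.
Closure of {P1, P2, P3}: P3 → P5 applies, adding P5. So (P1, P2, P3)⁺ = {P1, P2, P3, P5}.
This closure contains every attribute of R1, so R1 ∩ R2 → R1. The join is lossless.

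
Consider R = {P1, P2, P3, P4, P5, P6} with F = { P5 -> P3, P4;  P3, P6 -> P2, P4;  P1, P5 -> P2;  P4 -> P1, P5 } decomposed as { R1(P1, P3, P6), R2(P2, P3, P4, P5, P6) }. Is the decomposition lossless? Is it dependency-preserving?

Lossless test: (P3, P6)⁺ = {P1, P2, P3, P4, P5, P6}, which contains all of one fragment — lossless.
Dependency preservation: the restricted closure of {P4} across the fragments never reaches {P1, P5}, so P4 → P1, P5 cannot be enforced without a join — not preserved.

lossless but not dependency-preserving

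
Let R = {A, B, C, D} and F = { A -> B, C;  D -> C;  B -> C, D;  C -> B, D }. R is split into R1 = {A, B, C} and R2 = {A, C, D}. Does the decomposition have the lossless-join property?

Yes

Common attributes: R1 ∩ R2 = {A, C}.
Closure of {A, C}: A → B, C applies, adding B; B → C, D applies, adding D. So (A, C)⁺ = {A, B, C, D}.
This closure contains every attribute of R1, so R1 ∩ R2 → R1. The join is lossless.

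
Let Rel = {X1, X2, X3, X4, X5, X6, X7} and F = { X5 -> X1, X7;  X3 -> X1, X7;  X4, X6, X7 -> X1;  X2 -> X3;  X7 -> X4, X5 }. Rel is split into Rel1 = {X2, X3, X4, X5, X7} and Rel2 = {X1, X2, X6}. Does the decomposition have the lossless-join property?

Yes

Common attributes: Rel1 ∩ Rel2 = {X2}.
Closure of {X2}: X2 → X3 applies, adding X3; X3 → X1, X7 applies, adding X1, X7; X7 → X4, X5 applies, adding X4, X5. So (X2)⁺ = {X1, X2, X3, X4, X5, X7}.
This closure contains every attribute of Rel1, so Rel1 ∩ Rel2 → Rel1. The join is lossless.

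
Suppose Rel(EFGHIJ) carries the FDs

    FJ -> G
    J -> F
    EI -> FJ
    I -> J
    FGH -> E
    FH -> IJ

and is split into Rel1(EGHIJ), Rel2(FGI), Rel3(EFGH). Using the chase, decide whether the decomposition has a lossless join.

Chase test. Columns are EFGHIJ; row i has aⱼ where attribute j ∈ Reli, else bᵢⱼ.
Initial tableau (one row per fragment):
  row 1: a1 b12 a3 a4 a5 a6
  row 2: b21 a2 a3 b24 a5 b26
  row 3: a1 a2 a3 a4 b35 b36
Rows 1 and 2 agree on I; apply I→J and equate their J entries.
Rows 1 and 2 agree on J; apply J→F and equate their F entries.
Rows 1 and 3 agree on FH; apply FH→IJ and equate their IJ entries.
Row 1 is now all distinguished symbols — the join is lossless.

Yes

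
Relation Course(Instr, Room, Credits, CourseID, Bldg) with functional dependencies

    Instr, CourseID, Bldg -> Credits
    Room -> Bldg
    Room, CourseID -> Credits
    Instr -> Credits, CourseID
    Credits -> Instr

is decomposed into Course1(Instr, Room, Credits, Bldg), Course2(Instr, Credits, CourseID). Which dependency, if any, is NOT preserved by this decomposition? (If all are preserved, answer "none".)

Check Room, CourseID → Credits: no single fragment contains all of {Room, Credits, CourseID}, and the restricted closure of {Room, CourseID} across the fragments never reaches {Credits}.
Instr, CourseID, Bldg → Credits is preserved.
Room → Bldg is preserved.
Instr → Credits, CourseID is preserved.
Credits → Instr is preserved.

Room, CourseID -> Credits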